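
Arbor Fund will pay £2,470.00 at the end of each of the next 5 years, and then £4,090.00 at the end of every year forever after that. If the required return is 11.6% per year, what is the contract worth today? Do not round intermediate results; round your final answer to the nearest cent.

PV of 5-year annuity: £2,470.00 × [1 − (1+0.116)^−5] / 0.116 = 8992.73867
Perpetuity value at year 5: £4,090.00 / 0.116 = 35258.62069
PV of perpetuity: 35258.62069 / (1+0.116)^5 = 20367.81050
Total PV = 8992.73867 + 20367.81050 = 29360.54917

£29360.55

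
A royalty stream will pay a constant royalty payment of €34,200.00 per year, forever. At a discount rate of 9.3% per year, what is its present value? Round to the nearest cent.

Level perpetuity: PV = C / r = €34,200.00 / 0.093 = €367,741.94

€367741.94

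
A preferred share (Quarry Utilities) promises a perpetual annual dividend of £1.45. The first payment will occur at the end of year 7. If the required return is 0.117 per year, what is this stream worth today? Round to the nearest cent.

£6.38

Value at end of year 6: C / r = £1.45 / 0.117 = £12.3932
Discount to today: PV = £12.3932 / (1 + 0.117)^6 = £12.3932 / 1.942312 = £6.38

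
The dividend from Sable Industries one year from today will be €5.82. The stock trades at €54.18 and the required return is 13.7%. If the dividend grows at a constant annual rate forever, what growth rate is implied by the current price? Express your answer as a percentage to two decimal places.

2.96%

P = D₁/(r−g) ⇒ g = r − D₁/P = 0.137 − €5.82/€54.18 = 0.029580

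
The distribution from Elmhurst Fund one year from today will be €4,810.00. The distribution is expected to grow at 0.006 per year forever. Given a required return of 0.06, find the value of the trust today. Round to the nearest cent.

€89074.07

Growing perpetuity: P = D₁ / (r − g) = €4,810.0000 / (0.06 − 0.006) = €89,074.07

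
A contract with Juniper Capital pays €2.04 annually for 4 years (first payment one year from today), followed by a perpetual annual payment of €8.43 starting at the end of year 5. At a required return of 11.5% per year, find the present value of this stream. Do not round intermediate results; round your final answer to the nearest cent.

PV of 4-year annuity: €2.04 × [1 − (1+0.115)^−4] / 0.115 = 6.26201
Perpetuity value at year 4: €8.43 / 0.115 = 73.30435
PV of perpetuity: 73.30435 / (1+0.115)^4 = 47.42750
Total PV = 6.26201 + 47.42750 = 53.68952

€53.69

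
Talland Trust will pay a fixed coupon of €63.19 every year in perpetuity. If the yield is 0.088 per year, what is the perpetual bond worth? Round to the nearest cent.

€718.07

Level perpetuity: PV = C / r = €63.19 / 0.088 = €718.07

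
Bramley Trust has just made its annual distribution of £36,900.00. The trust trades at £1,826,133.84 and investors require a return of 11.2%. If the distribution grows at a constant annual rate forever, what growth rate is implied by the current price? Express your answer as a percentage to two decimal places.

9.00%

P = D₀(1+g)/(r−g) ⇒ P(r−g) = D₀(1+g) ⇒ g(P+D₀) = P·r − D₀
g = (P·r − D₀)/(P + D₀) = (£1,826,133.84×0.112 − £36,900.00) / (£1,826,133.84 + £36,900.00) = 0.089975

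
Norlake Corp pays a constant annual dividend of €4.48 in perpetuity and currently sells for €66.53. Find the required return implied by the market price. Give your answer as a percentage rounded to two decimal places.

P = C/r ⇒ r = C/P = €4.48/€66.53 = 0.067338

6.73%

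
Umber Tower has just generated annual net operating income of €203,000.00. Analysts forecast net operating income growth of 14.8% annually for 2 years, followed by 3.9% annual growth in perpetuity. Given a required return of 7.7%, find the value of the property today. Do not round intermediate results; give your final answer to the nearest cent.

€6753413.09

D_1 = 233044.00000
D_2 = 267534.51200
Terminal value at year 2: TV = D_2×(1+g_2)/(r−g_2) = 277968.35797/0.038 = 7314956.78863
P_0 = D_1/(1+r)^1 + D_2/(1+r)^2 + TV/(1+r)^2
    = 216382.54410 + 230647.31721 + 6306383.22572 = 6753413.08704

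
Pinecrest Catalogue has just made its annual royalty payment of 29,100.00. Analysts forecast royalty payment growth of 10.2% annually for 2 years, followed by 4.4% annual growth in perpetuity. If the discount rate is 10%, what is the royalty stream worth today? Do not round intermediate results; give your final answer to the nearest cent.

D_1 = 32068.20000
D_2 = 35339.15640
Terminal value at year 2: TV = D_2×(1+g_2)/(r−g_2) = 36894.07928/0.056 = 658822.84431
P_0 = D_1/(1+r)^1 + D_2/(1+r)^2 + TV/(1+r)^2
    = 29152.90909 + 29205.91438 + 544481.68952 = 602840.51299

602840.51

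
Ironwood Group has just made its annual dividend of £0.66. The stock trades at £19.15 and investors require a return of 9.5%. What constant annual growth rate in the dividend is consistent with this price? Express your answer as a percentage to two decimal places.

P = D₀(1+g)/(r−g) ⇒ P(r−g) = D₀(1+g) ⇒ g(P+D₀) = P·r − D₀
g = (P·r − D₀)/(P + D₀) = (£19.15×0.095 − £0.66) / (£19.15 + £0.66) = 0.058518

5.85%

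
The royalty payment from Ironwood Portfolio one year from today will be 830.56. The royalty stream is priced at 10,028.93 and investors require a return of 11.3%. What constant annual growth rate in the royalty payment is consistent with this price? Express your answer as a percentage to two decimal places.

P = D₁/(r−g) ⇒ g = r − D₁/P = 0.113 − 830.56/10,028.93 = 0.030184

3.02%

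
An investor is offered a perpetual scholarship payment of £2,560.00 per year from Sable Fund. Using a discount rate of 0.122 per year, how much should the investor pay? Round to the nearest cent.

Level perpetuity: PV = C / r = £2,560.00 / 0.122 = £20,983.61

£20983.61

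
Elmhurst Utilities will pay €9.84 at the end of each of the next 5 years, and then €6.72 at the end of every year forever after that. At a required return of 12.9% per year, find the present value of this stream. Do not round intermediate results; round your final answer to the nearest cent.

€63.09

PV of 5-year annuity: €9.84 × [1 − (1+0.129)^−5] / 0.129 = 34.69417
Perpetuity value at year 5: €6.72 / 0.129 = 52.09302
PV of perpetuity: 52.09302 / (1+0.129)^5 = 28.39945
Total PV = 34.69417 + 28.39945 = 63.09361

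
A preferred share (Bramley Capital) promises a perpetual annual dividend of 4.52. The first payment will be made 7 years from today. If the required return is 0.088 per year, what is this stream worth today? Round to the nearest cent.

30.97

Value at end of year 6: C / r = 4.52 / 0.088 = 51.3636
Discount to today: PV = 51.3636 / (1 + 0.088)^6 = 51.3636 / 1.658721 = 30.97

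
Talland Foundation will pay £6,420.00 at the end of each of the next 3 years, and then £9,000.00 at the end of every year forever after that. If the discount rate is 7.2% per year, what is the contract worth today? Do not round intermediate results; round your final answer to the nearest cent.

£118253.93

PV of 3-year annuity: £6,420.00 × [1 − (1+0.072)^−3] / 0.072 = 16786.73387
Perpetuity value at year 3: £9,000.00 / 0.072 = 125000.00000
PV of perpetuity: 125000.00000 / (1+0.072)^3 = 101467.19552
Total PV = 16786.73387 + 101467.19552 = 118253.92938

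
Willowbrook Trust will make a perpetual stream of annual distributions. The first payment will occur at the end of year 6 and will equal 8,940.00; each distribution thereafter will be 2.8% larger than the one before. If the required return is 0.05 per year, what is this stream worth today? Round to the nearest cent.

Value at end of year 5: C₁ / (r − g) = 8,940.00 / (0.05 − 0.028) = 406,363.6364
Discount to today: PV = 406,363.6364 / (1 + 0.05)^5 = 406,363.6364 / 1.276282 = 318,396.54

318396.54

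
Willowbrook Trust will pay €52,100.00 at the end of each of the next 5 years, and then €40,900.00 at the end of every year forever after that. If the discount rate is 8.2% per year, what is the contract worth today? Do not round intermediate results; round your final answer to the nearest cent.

€543264.11

PV of 5-year annuity: €52,100.00 × [1 − (1+0.082)^−5] / 0.082 = 206928.26429
Perpetuity value at year 5: €40,900.00 / 0.082 = 498780.48780
PV of perpetuity: 498780.48780 / (1+0.082)^5 = 336335.84271
Total PV = 206928.26429 + 336335.84271 = 543264.10700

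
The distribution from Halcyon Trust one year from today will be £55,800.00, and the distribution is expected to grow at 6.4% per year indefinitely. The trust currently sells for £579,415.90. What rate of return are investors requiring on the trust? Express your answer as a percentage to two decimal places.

16.03%

P = D₁/(r − g) ⇒ r = D₁/P + g = £55,800.0000/£579,415.90 + 0.064 = 0.096304 + 0.064 = 0.160304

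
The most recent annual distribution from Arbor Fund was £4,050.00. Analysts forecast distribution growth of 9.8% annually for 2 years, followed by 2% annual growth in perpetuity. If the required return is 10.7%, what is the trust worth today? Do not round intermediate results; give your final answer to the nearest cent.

D_1 = 4446.90000
D_2 = 4882.69620
Terminal value at year 2: TV = D_2×(1+g_2)/(r−g_2) = 4980.35012/0.087 = 57245.40372
P_0 = D_1/(1+r)^1 + D_2/(1+r)^2 + TV/(1+r)^2
    = 4017.07317 + 3984.41404 + 46713.81977 = 54715.30698

£54715.31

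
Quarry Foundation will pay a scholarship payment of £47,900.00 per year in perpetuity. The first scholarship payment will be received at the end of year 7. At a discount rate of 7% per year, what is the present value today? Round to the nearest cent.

£455968.46

Value at end of year 6: C / r = £47,900.00 / 0.07 = £684,285.7143
Discount to today: PV = £684,285.7143 / (1 + 0.07)^6 = £684,285.7143 / 1.500730 = £455,968.46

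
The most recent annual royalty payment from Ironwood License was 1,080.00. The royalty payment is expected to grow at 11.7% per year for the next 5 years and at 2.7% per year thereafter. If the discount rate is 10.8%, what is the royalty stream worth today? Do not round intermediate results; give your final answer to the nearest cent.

19791.60

D_1 = 1206.36000
D_2 = 1347.50412
D_3 = 1505.16210
D_4 = 1681.26607
D_5 = 1877.97420
Terminal value at year 5: TV = D_5×(1+g_2)/(r−g_2) = 1928.67950/0.081 = 23810.85804
P_0 = D_1/(1+r)^1 + D_2/(1+r)^2 + D_3/(1+r)^3 + D_4/(1+r)^4 + D_5/(1+r)^5 + TV/(1+r)^5
    = 1088.77256 + 1097.61638 + 1106.53204 + 1115.52012 + 1124.58120 + 14258.57892 = 19791.60123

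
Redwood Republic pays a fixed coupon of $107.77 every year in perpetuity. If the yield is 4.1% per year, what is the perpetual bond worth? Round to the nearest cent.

Level perpetuity: PV = C / r = $107.77 / 0.041 = $2,628.54

$2628.54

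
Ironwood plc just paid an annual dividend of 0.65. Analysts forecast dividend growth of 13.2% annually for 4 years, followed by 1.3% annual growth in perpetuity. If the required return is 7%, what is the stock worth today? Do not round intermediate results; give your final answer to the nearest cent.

17.47

D_1 = 0.73580
D_2 = 0.83293
D_3 = 0.94287
D_4 = 1.06733
Terminal value at year 4: TV = D_4×(1+g_2)/(r−g_2) = 1.08121/0.057 = 18.96853
P_0 = D_1/(1+r)^1 + D_2/(1+r)^2 + D_3/(1+r)^3 + D_4/(1+r)^4 + TV/(1+r)^4
    = 0.68766 + 0.72751 + 0.76966 + 0.81426 + 14.47100 = 17.47010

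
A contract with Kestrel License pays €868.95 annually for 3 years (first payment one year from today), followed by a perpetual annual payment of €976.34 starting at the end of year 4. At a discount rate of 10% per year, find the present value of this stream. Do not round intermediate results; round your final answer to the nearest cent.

€9496.34

PV of 3-year annuity: €868.95 × [1 − (1+0.1)^−3] / 0.1 = 2160.95004
Perpetuity value at year 3: €976.34 / 0.1 = 9763.40000
PV of perpetuity: 9763.40000 / (1+0.1)^3 = 7335.38693
Total PV = 2160.95004 + 7335.38693 = 9496.33696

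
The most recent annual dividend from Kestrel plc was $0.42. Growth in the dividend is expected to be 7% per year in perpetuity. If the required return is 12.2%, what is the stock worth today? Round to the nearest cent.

D₁ = D₀ × (1 + g) = $0.42 × 1.07 = $0.4494
Growing perpetuity: P = D₁ / (r − g) = $0.4494 / (0.122 − 0.07) = $8.64

$8.64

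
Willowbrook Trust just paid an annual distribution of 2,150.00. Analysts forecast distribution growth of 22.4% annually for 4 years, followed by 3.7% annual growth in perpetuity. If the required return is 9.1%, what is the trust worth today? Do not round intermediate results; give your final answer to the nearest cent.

D_1 = 2631.60000
D_2 = 3221.07840
D_3 = 3942.59996
D_4 = 4825.74235
Terminal value at year 4: TV = D_4×(1+g_2)/(r−g_2) = 5004.29482/0.054 = 92672.12630
P_0 = D_1/(1+r)^1 + D_2/(1+r)^2 + D_3/(1+r)^3 + D_4/(1+r)^4 + TV/(1+r)^4
    = 2412.09899 + 2706.14956 + 3036.04680 + 3406.16066 + 65410.90010 = 76971.35611

76971.36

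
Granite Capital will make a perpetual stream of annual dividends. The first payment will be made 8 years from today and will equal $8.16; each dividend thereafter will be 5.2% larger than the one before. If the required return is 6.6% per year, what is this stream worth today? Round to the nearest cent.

$372.62

Value at end of year 7: C₁ / (r − g) = $8.16 / (0.066 − 0.052) = $582.8571
Discount to today: PV = $582.8571 / (1 + 0.066)^7 = $582.8571 / 1.564229 = $372.62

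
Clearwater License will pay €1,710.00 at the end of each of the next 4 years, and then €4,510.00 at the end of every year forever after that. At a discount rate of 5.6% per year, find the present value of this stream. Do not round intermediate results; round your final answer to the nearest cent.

€70743.89

PV of 4-year annuity: €1,710.00 × [1 − (1+0.056)^−4] / 0.056 = 5980.00910
Perpetuity value at year 4: €4,510.00 / 0.056 = 80535.71429
PV of perpetuity: 80535.71429 / (1+0.056)^4 = 64763.87741
Total PV = 5980.00910 + 64763.87741 = 70743.88652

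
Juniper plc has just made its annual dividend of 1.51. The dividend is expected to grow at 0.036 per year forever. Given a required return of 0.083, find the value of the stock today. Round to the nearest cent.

33.28

D₁ = D₀ × (1 + g) = 1.51 × 1.036 = 1.5644
Growing perpetuity: P = D₁ / (r − g) = 1.5644 / (0.083 − 0.036) = 33.28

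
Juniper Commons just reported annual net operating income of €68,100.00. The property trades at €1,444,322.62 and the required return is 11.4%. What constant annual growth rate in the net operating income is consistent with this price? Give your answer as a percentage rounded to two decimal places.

6.38%

P = D₀(1+g)/(r−g) ⇒ P(r−g) = D₀(1+g) ⇒ g(P+D₀) = P·r − D₀
g = (P·r − D₀)/(P + D₀) = (€1,444,322.62×0.114 − €68,100.00) / (€1,444,322.62 + €68,100.00) = 0.063840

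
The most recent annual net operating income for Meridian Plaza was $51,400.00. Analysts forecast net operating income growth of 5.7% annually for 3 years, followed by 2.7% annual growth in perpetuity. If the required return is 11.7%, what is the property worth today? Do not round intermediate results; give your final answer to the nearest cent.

$635219.58

D_1 = 54329.80000
D_2 = 57426.59860
D_3 = 60699.91472
Terminal value at year 3: TV = D_3×(1+g_2)/(r−g_2) = 62338.81242/0.09 = 692653.47131
P_0 = D_1/(1+r)^1 + D_2/(1+r)^2 + D_3/(1+r)^3 + TV/(1+r)^3
    = 48639.03312 + 46026.37244 + 43554.05163 + 497000.12244 = 635219.57963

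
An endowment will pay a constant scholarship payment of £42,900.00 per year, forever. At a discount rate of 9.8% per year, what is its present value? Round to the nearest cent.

£437755.10

Level perpetuity: PV = C / r = £42,900.00 / 0.098 = £437,755.10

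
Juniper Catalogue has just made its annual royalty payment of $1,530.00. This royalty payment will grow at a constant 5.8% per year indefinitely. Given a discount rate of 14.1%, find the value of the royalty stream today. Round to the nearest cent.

D₁ = D₀ × (1 + g) = $1,530.00 × 1.058 = $1,618.7400
Growing perpetuity: P = D₁ / (r − g) = $1,618.7400 / (0.141 − 0.058) = $19,502.89

$19502.89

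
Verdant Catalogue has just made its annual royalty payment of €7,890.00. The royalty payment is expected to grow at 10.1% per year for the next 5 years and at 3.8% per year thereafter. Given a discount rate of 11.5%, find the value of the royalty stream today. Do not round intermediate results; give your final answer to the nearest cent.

€137838.13

D_1 = 8686.89000
D_2 = 9564.26589
D_3 = 10530.25674
D_4 = 11593.81268
D_5 = 12764.78776
Terminal value at year 5: TV = D_5×(1+g_2)/(r−g_2) = 13249.84969/0.077 = 172075.97002
P_0 = D_1/(1+r)^1 + D_2/(1+r)^2 + D_3/(1+r)^3 + D_4/(1+r)^4 + D_5/(1+r)^5 + TV/(1+r)^5
    = 7790.93274 + 7693.10936 + 7596.51427 + 7501.13203 + 7406.94741 + 99849.49886 = 137838.13466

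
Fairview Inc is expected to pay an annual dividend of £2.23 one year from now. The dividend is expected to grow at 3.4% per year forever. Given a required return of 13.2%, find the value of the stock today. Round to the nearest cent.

£22.76

Growing perpetuity: P = D₁ / (r − g) = £2.2300 / (0.132 − 0.034) = £22.76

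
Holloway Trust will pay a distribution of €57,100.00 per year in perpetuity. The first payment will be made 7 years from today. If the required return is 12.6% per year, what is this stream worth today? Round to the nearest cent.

Value at end of year 6: C / r = €57,100.00 / 0.126 = €453,174.6032
Discount to today: PV = €453,174.6032 / (1 + 0.126)^6 = €453,174.6032 / 2.038123 = €222,349.02

€222349.02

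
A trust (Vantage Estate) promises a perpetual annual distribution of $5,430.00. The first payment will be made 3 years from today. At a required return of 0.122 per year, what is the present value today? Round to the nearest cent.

$35355.28

Value at end of year 2: C / r = $5,430.00 / 0.122 = $44,508.1967
Discount to today: PV = $44,508.1967 / (1 + 0.122)^2 = $44,508.1967 / 1.258884 = $35,355.28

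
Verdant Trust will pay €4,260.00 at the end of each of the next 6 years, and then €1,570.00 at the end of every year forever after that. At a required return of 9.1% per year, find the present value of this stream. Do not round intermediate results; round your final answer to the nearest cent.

PV of 6-year annuity: €4,260.00 × [1 − (1+0.091)^−6] / 0.091 = 19053.17138
Perpetuity value at year 6: €1,570.00 / 0.091 = 17252.74725
PV of perpetuity: 17252.74725 / (1+0.091)^6 = 10230.80381
Total PV = 19053.17138 + 10230.80381 = 29283.97519

€29283.98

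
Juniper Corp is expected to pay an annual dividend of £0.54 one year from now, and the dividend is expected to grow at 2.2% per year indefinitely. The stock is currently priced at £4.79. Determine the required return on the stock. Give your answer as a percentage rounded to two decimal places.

13.47%

P = D₁/(r − g) ⇒ r = D₁/P + g = £0.5400/£4.79 + 0.022 = 0.112735 + 0.022 = 0.134735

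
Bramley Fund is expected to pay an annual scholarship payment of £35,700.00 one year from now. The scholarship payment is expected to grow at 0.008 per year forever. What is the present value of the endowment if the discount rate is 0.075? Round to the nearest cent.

Growing perpetuity: P = D₁ / (r − g) = £35,700.0000 / (0.075 − 0.008) = £532,835.82

£532835.82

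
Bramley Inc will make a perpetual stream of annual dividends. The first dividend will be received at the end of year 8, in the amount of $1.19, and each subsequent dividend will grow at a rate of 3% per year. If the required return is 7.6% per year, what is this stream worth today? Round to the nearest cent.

$15.49

Value at end of year 7: C₁ / (r − g) = $1.19 / (0.076 − 0.03) = $25.8696
Discount to today: PV = $25.8696 / (1 + 0.076)^7 = $25.8696 / 1.669882 = $15.49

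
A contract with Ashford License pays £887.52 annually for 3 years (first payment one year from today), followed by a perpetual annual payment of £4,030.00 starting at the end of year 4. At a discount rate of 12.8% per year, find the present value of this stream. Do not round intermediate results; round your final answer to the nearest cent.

PV of 3-year annuity: £887.52 × [1 − (1+0.128)^−3] / 0.128 = 2102.70726
Perpetuity value at year 3: £4,030.00 / 0.128 = 31484.37500
PV of perpetuity: 31484.37500 / (1+0.128)^3 = 21936.52228
Total PV = 2102.70726 + 21936.52228 = 24039.22954

£24039.23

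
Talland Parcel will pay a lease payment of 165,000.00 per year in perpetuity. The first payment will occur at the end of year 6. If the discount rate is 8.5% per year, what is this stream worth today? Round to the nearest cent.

1290970.53

Value at end of year 5: C / r = 165,000.00 / 0.085 = 1,941,176.4706
Discount to today: PV = 1,941,176.4706 / (1 + 0.085)^5 = 1,941,176.4706 / 1.503657 = 1,290,970.53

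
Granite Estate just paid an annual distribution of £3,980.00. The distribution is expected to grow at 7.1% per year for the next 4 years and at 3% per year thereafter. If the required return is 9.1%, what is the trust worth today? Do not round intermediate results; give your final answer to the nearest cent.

D_1 = 4262.58000
D_2 = 4565.22318
D_3 = 4889.35403
D_4 = 5236.49816
Terminal value at year 4: TV = D_4×(1+g_2)/(r−g_2) = 5393.59311/0.061 = 88419.55912
P_0 = D_1/(1+r)^1 + D_2/(1+r)^2 + D_3/(1+r)^3 + D_4/(1+r)^4 + TV/(1+r)^4
    = 3907.03941 + 3835.41633 + 3765.10622 + 3696.08502 + 62409.30450 = 77612.95148

£77612.95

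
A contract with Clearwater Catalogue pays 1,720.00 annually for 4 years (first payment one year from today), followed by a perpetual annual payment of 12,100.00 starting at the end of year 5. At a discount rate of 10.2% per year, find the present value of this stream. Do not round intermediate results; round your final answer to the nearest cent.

PV of 4-year annuity: 1,720.00 × [1 − (1+0.102)^−4] / 0.102 = 5428.64744
Perpetuity value at year 4: 12,100.00 / 0.102 = 118627.45098
PV of perpetuity: 118627.45098 / (1+0.102)^4 = 80437.54746
Total PV = 5428.64744 + 80437.54746 = 85866.19490

85866.19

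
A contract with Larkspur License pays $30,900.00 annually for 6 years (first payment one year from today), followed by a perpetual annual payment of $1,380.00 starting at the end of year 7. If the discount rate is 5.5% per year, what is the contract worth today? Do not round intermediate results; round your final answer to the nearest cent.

PV of 6-year annuity: $30,900.00 × [1 − (1+0.055)^−6] / 0.055 = 154361.88654
Perpetuity value at year 6: $1,380.00 / 0.055 = 25090.90909
PV of perpetuity: 25090.90909 / (1+0.055)^6 = 18197.07726
Total PV = 154361.88654 + 18197.07726 = 172558.96380

$172558.96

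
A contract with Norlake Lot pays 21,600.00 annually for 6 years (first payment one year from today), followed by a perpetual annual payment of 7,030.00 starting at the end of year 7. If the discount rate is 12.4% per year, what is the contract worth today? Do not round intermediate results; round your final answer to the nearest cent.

115924.22

PV of 6-year annuity: 21,600.00 × [1 − (1+0.124)^−6] / 0.124 = 87809.37167
Perpetuity value at year 6: 7,030.00 / 0.124 = 56693.54839
PV of perpetuity: 56693.54839 / (1+0.124)^6 = 28114.85011
Total PV = 87809.37167 + 28114.85011 = 115924.22177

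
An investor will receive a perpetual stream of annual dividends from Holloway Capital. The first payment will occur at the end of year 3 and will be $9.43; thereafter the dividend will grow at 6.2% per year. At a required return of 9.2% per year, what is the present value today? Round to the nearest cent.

Value at end of year 2: C₁ / (r − g) = $9.43 / (0.092 − 0.062) = $314.3333
Discount to today: PV = $314.3333 / (1 + 0.092)^2 = $314.3333 / 1.192464 = $263.60

$263.60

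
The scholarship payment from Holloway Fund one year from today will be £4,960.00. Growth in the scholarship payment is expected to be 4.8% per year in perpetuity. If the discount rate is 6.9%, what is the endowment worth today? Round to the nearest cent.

Growing perpetuity: P = D₁ / (r − g) = £4,960.0000 / (0.069 − 0.048) = £236,190.48

£236190.48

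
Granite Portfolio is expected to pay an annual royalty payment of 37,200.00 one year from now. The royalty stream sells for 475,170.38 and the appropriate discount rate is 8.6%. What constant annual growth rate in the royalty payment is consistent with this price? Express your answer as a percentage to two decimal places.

P = D₁/(r−g) ⇒ g = r − D₁/P = 0.086 − 37,200.00/475,170.38 = 0.007712

0.77%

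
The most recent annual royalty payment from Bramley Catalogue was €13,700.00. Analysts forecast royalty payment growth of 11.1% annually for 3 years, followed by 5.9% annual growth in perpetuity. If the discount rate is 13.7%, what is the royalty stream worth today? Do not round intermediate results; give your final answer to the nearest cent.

€212782.06

D_1 = 15220.70000
D_2 = 16910.19770
D_3 = 18787.22964
Terminal value at year 3: TV = D_3×(1+g_2)/(r−g_2) = 19895.67619/0.078 = 255072.77171
P_0 = D_1/(1+r)^1 + D_2/(1+r)^2 + D_3/(1+r)^3 + TV/(1+r)^3
    = 13386.71944 + 13080.60272 + 12781.48604 + 173533.25273 = 212782.06093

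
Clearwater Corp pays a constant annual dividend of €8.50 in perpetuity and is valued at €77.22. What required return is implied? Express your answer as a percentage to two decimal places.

P = C/r ⇒ r = C/P = €8.50/€77.22 = 0.110075

11.01%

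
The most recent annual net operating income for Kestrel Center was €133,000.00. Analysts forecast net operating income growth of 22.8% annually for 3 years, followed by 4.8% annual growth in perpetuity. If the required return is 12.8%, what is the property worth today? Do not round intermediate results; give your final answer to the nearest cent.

€2721989.65

D_1 = 163324.00000
D_2 = 200561.87200
D_3 = 246289.97882
Terminal value at year 3: TV = D_3×(1+g_2)/(r−g_2) = 258111.89780/0.08 = 3226398.72249
P_0 = D_1/(1+r)^1 + D_2/(1+r)^2 + D_3/(1+r)^3 + TV/(1+r)^3
    = 144790.78014 + 157626.84221 + 171600.85305 + 2247971.17490 = 2721989.65029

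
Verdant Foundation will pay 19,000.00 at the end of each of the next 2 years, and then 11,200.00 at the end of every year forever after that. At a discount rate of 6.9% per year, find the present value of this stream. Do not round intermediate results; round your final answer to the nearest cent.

176440.95

PV of 2-year annuity: 19,000.00 × [1 − (1+0.069)^−2] / 0.069 = 34400.01890
Perpetuity value at year 2: 11,200.00 / 0.069 = 162318.84058
PV of perpetuity: 162318.84058 / (1+0.069)^2 = 142040.93470
Total PV = 34400.01890 + 142040.93470 = 176440.95360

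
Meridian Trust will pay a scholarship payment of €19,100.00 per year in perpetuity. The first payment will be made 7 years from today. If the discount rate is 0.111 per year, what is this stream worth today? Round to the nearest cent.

Value at end of year 6: C / r = €19,100.00 / 0.111 = €172,072.0721
Discount to today: PV = €172,072.0721 / (1 + 0.111)^6 = €172,072.0721 / 1.880548 = €91,501.04

€91501.04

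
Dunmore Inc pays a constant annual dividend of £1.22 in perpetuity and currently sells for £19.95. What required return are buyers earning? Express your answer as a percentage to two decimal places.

P = C/r ⇒ r = C/P = £1.22/£19.95 = 0.061153

6.12%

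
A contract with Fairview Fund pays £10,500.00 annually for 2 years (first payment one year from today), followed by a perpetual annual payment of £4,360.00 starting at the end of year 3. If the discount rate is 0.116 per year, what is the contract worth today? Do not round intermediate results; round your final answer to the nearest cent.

£48017.92

PV of 2-year annuity: £10,500.00 × [1 − (1+0.116)^−2] / 0.116 = 17839.24924
Perpetuity value at year 2: £4,360.00 / 0.116 = 37586.20690
PV of perpetuity: 37586.20690 / (1+0.116)^2 = 30178.67102
Total PV = 17839.24924 + 30178.67102 = 48017.92026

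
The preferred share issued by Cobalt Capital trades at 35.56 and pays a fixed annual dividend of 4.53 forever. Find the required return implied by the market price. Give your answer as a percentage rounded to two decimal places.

P = C/r ⇒ r = C/P = 4.53/35.56 = 0.127390

12.74%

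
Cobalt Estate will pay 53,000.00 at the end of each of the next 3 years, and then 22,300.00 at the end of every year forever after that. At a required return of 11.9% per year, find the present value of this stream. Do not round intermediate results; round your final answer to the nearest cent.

PV of 3-year annuity: 53,000.00 × [1 − (1+0.119)^−3] / 0.119 = 127516.12421
Perpetuity value at year 3: 22,300.00 / 0.119 = 187394.95798
PV of perpetuity: 187394.95798 / (1+0.119)^3 = 133741.94723
Total PV = 127516.12421 + 133741.94723 = 261258.07144

261258.07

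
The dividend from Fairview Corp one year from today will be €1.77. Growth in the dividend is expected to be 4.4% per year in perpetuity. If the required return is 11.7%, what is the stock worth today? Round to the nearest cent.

€24.25

Growing perpetuity: P = D₁ / (r − g) = €1.7700 / (0.117 − 0.044) = €24.25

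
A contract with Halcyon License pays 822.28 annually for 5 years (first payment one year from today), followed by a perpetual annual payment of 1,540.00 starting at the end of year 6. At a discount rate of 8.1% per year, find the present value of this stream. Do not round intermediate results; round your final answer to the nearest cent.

16154.23

PV of 5-year annuity: 822.28 × [1 − (1+0.081)^−5] / 0.081 = 3274.49070
Perpetuity value at year 5: 1,540.00 / 0.081 = 19012.34568
PV of perpetuity: 19012.34568 / (1+0.081)^5 = 12879.74404
Total PV = 3274.49070 + 12879.74404 = 16154.23474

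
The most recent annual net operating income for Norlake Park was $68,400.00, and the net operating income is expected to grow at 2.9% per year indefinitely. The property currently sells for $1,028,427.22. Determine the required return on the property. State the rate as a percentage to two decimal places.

D₁ = $68,400.00 × 1.029 = $70,383.6000
P = D₁/(r − g) ⇒ r = D₁/P + g = $70,383.6000/$1,028,427.22 + 0.029 = 0.068438 + 0.029 = 0.097438

9.74%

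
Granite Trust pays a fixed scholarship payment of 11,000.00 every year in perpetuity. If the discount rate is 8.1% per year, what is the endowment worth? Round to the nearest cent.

135802.47

Level perpetuity: PV = C / r = 11,000.00 / 0.081 = 135,802.47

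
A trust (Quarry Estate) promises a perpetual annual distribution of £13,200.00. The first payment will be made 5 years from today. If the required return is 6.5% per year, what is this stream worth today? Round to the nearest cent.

Value at end of year 4: C / r = £13,200.00 / 0.065 = £203,076.9231
Discount to today: PV = £203,076.9231 / (1 + 0.065)^4 = £203,076.9231 / 1.286466 = £157,856.38

£157856.38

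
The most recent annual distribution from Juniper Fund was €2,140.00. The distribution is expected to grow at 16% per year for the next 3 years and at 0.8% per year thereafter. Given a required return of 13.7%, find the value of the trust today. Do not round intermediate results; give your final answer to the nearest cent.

€24440.57

D_1 = 2482.40000
D_2 = 2879.58400
D_3 = 3340.31744
Terminal value at year 3: TV = D_3×(1+g_2)/(r−g_2) = 3367.03998/0.129 = 26101.08511
P_0 = D_1/(1+r)^1 + D_2/(1+r)^2 + D_3/(1+r)^3 + TV/(1+r)^3
    = 2183.28936 + 2227.45440 + 2272.51285 + 17757.30968 = 24440.56629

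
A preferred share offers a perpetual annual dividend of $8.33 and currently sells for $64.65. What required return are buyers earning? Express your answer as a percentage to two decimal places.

12.88%

P = C/r ⇒ r = C/P = $8.33/$64.65 = 0.128848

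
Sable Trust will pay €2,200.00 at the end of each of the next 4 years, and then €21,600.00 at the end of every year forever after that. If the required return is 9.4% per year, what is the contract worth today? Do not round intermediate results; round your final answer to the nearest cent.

€167484.55

PV of 4-year annuity: €2,200.00 × [1 − (1+0.094)^−4] / 0.094 = 7065.25282
Perpetuity value at year 4: €21,600.00 / 0.094 = 229787.23404
PV of perpetuity: 229787.23404 / (1+0.094)^4 = 160419.29728
Total PV = 7065.25282 + 160419.29728 = 167484.55009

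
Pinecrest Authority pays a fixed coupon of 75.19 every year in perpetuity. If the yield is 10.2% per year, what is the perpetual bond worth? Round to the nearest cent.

737.16

Level perpetuity: PV = C / r = 75.19 / 0.102 = 737.16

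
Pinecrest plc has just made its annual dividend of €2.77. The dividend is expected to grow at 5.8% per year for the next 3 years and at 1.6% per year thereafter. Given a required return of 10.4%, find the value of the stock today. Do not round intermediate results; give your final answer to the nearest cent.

€35.78

D_1 = 2.93066
D_2 = 3.10064
D_3 = 3.28048
Terminal value at year 3: TV = D_3×(1+g_2)/(r−g_2) = 3.33296/0.088 = 37.87458
P_0 = D_1/(1+r)^1 + D_2/(1+r)^2 + D_3/(1+r)^3 + TV/(1+r)^3
    = 2.65458 + 2.54398 + 2.43798 + 28.14755 = 35.78408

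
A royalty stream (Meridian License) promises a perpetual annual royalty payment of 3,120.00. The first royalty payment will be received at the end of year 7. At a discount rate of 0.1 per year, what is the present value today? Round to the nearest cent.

17611.59

Value at end of year 6: C / r = 3,120.00 / 0.1 = 31,200.0000
Discount to today: PV = 31,200.0000 / (1 + 0.1)^6 = 31,200.0000 / 1.771561 = 17,611.59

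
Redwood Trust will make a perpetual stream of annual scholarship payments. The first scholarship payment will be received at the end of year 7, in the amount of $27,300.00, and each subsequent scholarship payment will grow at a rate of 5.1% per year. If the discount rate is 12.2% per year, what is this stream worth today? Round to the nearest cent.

$192729.04

Value at end of year 6: C₁ / (r − g) = $27,300.00 / (0.122 − 0.051) = $384,507.0423
Discount to today: PV = $384,507.0423 / (1 + 0.122)^6 = $384,507.0423 / 1.995065 = $192,729.04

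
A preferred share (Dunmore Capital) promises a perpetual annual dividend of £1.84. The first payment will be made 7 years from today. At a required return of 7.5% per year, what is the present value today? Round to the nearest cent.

Value at end of year 6: C / r = £1.84 / 0.075 = £24.5333
Discount to today: PV = £24.5333 / (1 + 0.075)^6 = £24.5333 / 1.543302 = £15.90

£15.90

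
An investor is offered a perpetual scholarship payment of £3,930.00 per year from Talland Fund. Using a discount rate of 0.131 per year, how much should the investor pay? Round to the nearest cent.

£30000.00

Level perpetuity: PV = C / r = £3,930.00 / 0.131 = £30,000.00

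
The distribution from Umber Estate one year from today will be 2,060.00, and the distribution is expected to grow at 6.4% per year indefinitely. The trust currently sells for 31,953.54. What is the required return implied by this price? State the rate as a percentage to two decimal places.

P = D₁/(r − g) ⇒ r = D₁/P + g = 2,060.0000/31,953.54 + 0.064 = 0.064469 + 0.064 = 0.128469

12.85%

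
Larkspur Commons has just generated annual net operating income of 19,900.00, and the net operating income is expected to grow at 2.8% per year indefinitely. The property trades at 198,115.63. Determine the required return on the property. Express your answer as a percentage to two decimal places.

D₁ = 19,900.00 × 1.028 = 20,457.2000
P = D₁/(r − g) ⇒ r = D₁/P + g = 20,457.2000/198,115.63 + 0.028 = 0.103259 + 0.028 = 0.131259

13.13%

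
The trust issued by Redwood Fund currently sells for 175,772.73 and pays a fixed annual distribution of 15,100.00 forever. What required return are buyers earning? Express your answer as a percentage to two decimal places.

8.59%

P = C/r ⇒ r = C/P = 15,100.00/175,772.73 = 0.085906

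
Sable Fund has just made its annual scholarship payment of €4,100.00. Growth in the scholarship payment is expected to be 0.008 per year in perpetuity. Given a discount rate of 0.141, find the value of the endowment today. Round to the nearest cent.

D₁ = D₀ × (1 + g) = €4,100.00 × 1.008 = €4,132.8000
Growing perpetuity: P = D₁ / (r − g) = €4,132.8000 / (0.141 − 0.008) = €31,073.68

€31073.68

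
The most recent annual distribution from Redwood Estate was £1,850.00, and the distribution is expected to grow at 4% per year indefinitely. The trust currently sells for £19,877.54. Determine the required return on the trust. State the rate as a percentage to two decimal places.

13.68%

D₁ = £1,850.00 × 1.04 = £1,924.0000
P = D₁/(r − g) ⇒ r = D₁/P + g = £1,924.0000/£19,877.54 + 0.04 = 0.096793 + 0.04 = 0.136793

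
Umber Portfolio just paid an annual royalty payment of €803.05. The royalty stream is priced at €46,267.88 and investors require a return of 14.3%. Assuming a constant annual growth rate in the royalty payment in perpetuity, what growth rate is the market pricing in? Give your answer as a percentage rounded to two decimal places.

12.35%

P = D₀(1+g)/(r−g) ⇒ P(r−g) = D₀(1+g) ⇒ g(P+D₀) = P·r − D₀
g = (P·r − D₀)/(P + D₀) = (€46,267.88×0.143 − €803.05) / (€46,267.88 + €803.05) = 0.123500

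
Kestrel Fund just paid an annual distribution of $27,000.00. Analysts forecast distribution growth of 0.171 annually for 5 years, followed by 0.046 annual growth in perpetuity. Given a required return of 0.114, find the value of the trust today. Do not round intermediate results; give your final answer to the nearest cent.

D_1 = 31617.00000
D_2 = 37023.50700
D_3 = 43354.52670
D_4 = 50768.15076
D_5 = 59449.50454
Terminal value at year 5: TV = D_5×(1+g_2)/(r−g_2) = 62184.18175/0.068 = 914473.26105
P_0 = D_1/(1+r)^1 + D_2/(1+r)^2 + D_3/(1+r)^3 + D_4/(1+r)^4 + D_5/(1+r)^5 + TV/(1+r)^5
    = 28381.50808 + 29833.70373 + 31360.20384 + 32964.81032 + 34651.51964 + 533021.90507 = 690213.65067

$690213.65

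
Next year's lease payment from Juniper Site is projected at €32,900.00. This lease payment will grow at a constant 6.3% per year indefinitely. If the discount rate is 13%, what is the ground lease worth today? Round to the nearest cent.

Growing perpetuity: P = D₁ / (r − g) = €32,900.0000 / (0.13 − 0.063) = €491,044.78

€491044.78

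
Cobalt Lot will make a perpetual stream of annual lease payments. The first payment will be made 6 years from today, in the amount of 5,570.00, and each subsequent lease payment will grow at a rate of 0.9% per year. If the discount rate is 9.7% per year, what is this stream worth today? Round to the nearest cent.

Value at end of year 5: C₁ / (r − g) = 5,570.00 / (0.097 − 0.009) = 63,295.4545
Discount to today: PV = 63,295.4545 / (1 + 0.097)^5 = 63,295.4545 / 1.588668 = 39,841.84

39841.84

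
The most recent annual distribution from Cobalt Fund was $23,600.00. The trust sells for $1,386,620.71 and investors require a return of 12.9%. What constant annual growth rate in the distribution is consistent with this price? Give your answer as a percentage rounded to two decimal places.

P = D₀(1+g)/(r−g) ⇒ P(r−g) = D₀(1+g) ⇒ g(P+D₀) = P·r − D₀
g = (P·r − D₀)/(P + D₀) = ($1,386,620.71×0.129 − $23,600.00) / ($1,386,620.71 + $23,600.00) = 0.110106

11.01%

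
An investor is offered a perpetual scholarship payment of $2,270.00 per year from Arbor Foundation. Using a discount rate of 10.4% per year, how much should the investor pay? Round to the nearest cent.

Level perpetuity: PV = C / r = $2,270.00 / 0.104 = $21,826.92

$21826.92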